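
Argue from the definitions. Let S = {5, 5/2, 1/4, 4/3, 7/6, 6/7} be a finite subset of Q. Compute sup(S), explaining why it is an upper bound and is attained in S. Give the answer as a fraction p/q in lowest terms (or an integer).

S is finite, so sup(S) = max(S).
Sorted decreasing:
5, 5/2, 4/3, 7/6, 6/7, 1/4
The extremum is 5.
For every x in S, x <= 5. And 5 is in S, so it is attained.
Therefore sup(S) = 5.

5


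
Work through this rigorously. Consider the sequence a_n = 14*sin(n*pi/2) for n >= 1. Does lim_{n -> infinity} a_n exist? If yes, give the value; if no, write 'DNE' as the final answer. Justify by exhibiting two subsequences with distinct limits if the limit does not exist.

Examine the behaviour of a_n along subsequences.
a_{4k+1} = 14*sin(pi/2 + 2k*pi) = 14 -> 14. a_{4k+3} = 14*sin(3pi/2 + 2k*pi) = -14 -> -14.
Since these two subsequential limits are 14 and -14, distinct, the full sequence cannot converge (a convergent sequence has all subsequences tending to the same limit). So lim a_n does not exist.

DNE


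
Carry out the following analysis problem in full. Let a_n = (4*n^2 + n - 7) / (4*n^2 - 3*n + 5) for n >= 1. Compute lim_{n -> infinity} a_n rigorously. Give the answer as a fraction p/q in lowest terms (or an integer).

Divide numerator and denominator by n^2, the highest power:
numerator / n^2 = 4 + 1/n - 7/n^2
denominator / n^2 = 4 - 3/n + 5/n^2
As n -> infinity, all terms of the form c/n^k (k >= 1) tend to 0.
So numerator / n^2 -> 4 and denominator / n^2 -> 4.
Therefore lim a_n = 1.

1


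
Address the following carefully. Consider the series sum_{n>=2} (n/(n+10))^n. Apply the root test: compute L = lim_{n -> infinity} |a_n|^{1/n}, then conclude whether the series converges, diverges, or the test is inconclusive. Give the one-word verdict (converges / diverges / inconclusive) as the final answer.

Let a_n denote the general term. Form |a_n|^(1/n) and simplify:
|a_n|^(1/n) = n/(n + 10)
Take the limit as n -> infinity: L = 1.
Since L = 1, the root test is inconclusive. (In fact a_n = (n/(n+10))^n -> e^(-10) != 0, so the nth-term test shows divergence; but the root test itself gives no conclusion.)

inconclusive


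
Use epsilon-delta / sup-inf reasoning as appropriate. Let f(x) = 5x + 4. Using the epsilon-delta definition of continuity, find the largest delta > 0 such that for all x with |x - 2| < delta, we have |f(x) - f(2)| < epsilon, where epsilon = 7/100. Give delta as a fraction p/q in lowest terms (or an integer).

We compute f(2) = 5*(2) + 4 = 14.
|f(x) - f(2)| = |5x + 4 - (14)| = |5(x - 2)| = 5|x - 2|.
We need 5|x - 2| < 7/100, i.e. |x - 2| < 7/100 / 5 = 7/500.
So any delta <= 7/500 works. Conversely, if delta > 7/500, then x = 2 + 7/500 satisfies |x - 2| = 7/500 < delta but |f(x) - f(2)| = 5 * 7/500 = 7/100, which is not < 7/100; so no larger delta works.
Hence the largest such delta is 7/500.

7/500


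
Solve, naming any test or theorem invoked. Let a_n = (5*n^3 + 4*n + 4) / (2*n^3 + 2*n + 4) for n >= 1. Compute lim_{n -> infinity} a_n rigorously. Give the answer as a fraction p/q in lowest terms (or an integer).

Divide numerator and denominator by n^3, the highest power:
numerator / n^3 = 5 + 4/n^2 + 4/n^3
denominator / n^3 = 2 + 2/n^2 + 4/n^3
As n -> infinity, all terms of the form c/n^k (k >= 1) tend to 0.
So numerator / n^3 -> 5 and denominator / n^3 -> 2.
Therefore lim a_n = 5/2.

5/2


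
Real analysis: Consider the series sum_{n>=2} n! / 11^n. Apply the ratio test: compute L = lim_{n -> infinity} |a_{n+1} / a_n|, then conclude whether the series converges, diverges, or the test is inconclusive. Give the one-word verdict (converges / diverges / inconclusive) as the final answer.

Let a_n denote the general term. Form the ratio a_{n+1}/a_n and simplify:
a_{n+1}/a_n = n/11 + 1/11
Take the limit as n -> infinity: L = infinity.
Since L = infinity > 1 (or L = infinity), the ratio test implies the series diverges.

diverges


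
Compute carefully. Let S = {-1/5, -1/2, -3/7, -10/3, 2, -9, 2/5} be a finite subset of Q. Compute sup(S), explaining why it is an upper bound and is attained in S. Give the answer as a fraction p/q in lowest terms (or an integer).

S is finite, so sup(S) = max(S).
Sorted decreasing:
2, 2/5, -1/5, -3/7, -1/2, -10/3, -9
The extremum is 2.
For every x in S, x <= 2. And 2 is in S, so it is attained.
Therefore sup(S) = 2.

2


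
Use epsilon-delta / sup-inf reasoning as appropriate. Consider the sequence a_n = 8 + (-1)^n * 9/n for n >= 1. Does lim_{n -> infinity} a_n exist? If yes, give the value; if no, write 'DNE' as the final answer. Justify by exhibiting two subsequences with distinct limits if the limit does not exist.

Examine the behaviour of a_n along subsequences.
Even-n subsequence a_{2k} = 8 + 9/(2k) -> 8. Odd-n subsequence a_{2k+1} = 8 - 9/(2k+1) -> 8. Both tend to 8, which suggests the limit is 8; verify directly.
|a_n - 8| = |(-1)^n * 9/n| = 9/n for every n >= 1.
Given epsilon > 0, choose a positive integer N > 9/epsilon. Then for all n >= N, |a_n - 8| = 9/n <= 9/N < epsilon.
So by the definition of the limit, lim a_n exists and equals 8.

8


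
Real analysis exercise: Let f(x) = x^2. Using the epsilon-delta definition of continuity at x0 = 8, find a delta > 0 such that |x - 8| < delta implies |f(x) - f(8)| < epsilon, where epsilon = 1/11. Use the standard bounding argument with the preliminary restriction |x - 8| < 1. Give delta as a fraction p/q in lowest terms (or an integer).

Factor: |x^2 - (8)^2| = |x - 8| * |x + 8|.
Impose |x - 8| < 1 first. Then |x + 8| = |(x - 8) + 2*(8)| <= |x - 8| + 2*|8| < 1 + 16 = 17.
So |x^2 - (8)^2| < delta * 17.
We need delta * 17 <= 1/11, i.e. delta <= 1/11/17 = 1/187.
Since 1/187 < 1, this is tighter than 1; take delta = 1/187.
So delta = 1/187 works.

1/187


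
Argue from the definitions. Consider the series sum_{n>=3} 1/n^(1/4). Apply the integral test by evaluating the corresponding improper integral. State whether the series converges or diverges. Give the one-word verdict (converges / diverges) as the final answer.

Let f(x) = x^(-1/4). Then f is positive, continuous, and decreasing on [3, infinity), so the integral test applies.
Compute the improper integral int_{3}^infinity f(x) dx:
  antiderivative F(x) = 4*x^(3/4)/3.
  As x -> infinity, F(x) -> infinity (since p = 1/4 < 1).
  So the integral diverges. By the integral test, the series diverges.

diverges


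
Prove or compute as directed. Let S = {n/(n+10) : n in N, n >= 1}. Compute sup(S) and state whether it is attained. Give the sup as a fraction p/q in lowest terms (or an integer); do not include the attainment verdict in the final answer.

Analysis:
- Values: 1/11, 1/6, 3/13, 2/7, ... strictly increasing.
- Minimum is 1/11 (n=1); inf = 1/11 (attained).
- n/(n+10) = 1 - 10/(n+10) -> 1 from below as n -> infinity, and never equals 1.
- So sup = 1 (not attained).
Conclusion: sup(S) = 1, not attained in S.

1


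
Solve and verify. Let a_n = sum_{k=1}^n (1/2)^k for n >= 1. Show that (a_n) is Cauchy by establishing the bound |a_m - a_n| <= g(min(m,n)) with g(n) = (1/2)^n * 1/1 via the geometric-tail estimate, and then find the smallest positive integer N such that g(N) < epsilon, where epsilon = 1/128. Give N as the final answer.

For m > n >= 1: |a_m - a_n| = sum_{k=n+1}^m (1/2)^k < sum_{k=n+1}^infinity (1/2)^k = (1/2)^(n+1) / (1 - 1/2) = (1/2)^n * (1/2) * (2/1) = (1/2)^n * 1/1.
So g(n) = (1/2)^n / 1. Since g(n) -> 0, (a_n) is Cauchy.
Now solve g(N) < 1/128: (1/2)^N / 1 < 1/128 <=> 2^N > 1 / (1 * 1/128) = 128.
Check powers of 2: 2^7 = 128 <= 128, 2^8 = 256 > 128.
So the smallest such N is 8. Check: g(8) = 1/(1 * 256) = 1/256 < 1/128.

8


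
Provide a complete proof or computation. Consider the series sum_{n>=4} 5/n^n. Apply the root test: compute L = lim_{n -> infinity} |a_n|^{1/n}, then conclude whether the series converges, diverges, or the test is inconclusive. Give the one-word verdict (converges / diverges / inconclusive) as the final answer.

Let a_n denote the general term. Form |a_n|^(1/n) and simplify:
|a_n|^(1/n) = 5^(1/n)/n
Take the limit as n -> infinity: L = 0.
Since L = 0 < 1, the root test implies convergence.

converges


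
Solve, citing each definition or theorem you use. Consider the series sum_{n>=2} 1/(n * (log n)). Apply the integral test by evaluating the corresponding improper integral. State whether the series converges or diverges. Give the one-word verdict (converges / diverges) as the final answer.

Let f(x) = 1/(x*log(x)). Then f is positive, continuous, and decreasing on [2, infinity), so the integral test applies.
Compute the improper integral int_{2}^infinity f(x) dx:
  antiderivative F(x) = log(log(x)).
  F(x) = log(log(x)) -> infinity as x -> infinity. The integral diverges, so by the integral test, the series diverges.

diverges


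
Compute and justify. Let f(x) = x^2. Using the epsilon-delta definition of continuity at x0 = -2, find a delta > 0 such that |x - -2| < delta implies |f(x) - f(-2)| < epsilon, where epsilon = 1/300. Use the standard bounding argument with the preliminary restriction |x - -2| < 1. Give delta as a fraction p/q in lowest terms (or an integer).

Factor: |x^2 - (-2)^2| = |x - -2| * |x + -2|.
Impose |x - -2| < 1 first. Then |x + -2| = |(x - -2) + 2*(-2)| <= |x - -2| + 2*|-2| < 1 + 4 = 5.
So |x^2 - (-2)^2| < delta * 5.
We need delta * 5 <= 1/300, i.e. delta <= 1/300/5 = 1/1500.
Since 1/1500 < 1, this is tighter than 1; take delta = 1/1500.
So delta = 1/1500 works.

1/1500


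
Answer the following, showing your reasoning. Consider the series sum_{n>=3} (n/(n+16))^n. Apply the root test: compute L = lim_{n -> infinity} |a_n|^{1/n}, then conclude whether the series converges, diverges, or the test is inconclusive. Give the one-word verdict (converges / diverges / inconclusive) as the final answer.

Let a_n denote the general term. Form |a_n|^(1/n) and simplify:
|a_n|^(1/n) = n/(n + 16)
Take the limit as n -> infinity: L = 1.
Since L = 1, the root test is inconclusive. (In fact a_n = (n/(n+16))^n -> e^(-16) != 0, so the nth-term test shows divergence; but the root test itself gives no conclusion.)

inconclusive


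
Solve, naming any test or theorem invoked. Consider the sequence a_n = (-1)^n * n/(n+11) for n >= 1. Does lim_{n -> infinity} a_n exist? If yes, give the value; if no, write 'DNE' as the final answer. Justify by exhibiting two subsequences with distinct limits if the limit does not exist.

Examine the behaviour of a_n along subsequences.
a_{2k} = 2k/(2k+11) -> 1. a_{2k+1} = -(2k+1)/(2k+12) -> -1.
Since these two subsequential limits are 1 and -1, distinct, the full sequence cannot converge (a convergent sequence has all subsequences tending to the same limit). So lim a_n does not exist.

DNE


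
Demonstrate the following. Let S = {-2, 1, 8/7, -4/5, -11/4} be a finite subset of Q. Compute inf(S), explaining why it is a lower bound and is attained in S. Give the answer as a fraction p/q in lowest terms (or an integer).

S is finite, so inf(S) = min(S).
Sorted increasing:
-11/4, -2, -4/5, 1, 8/7
The extremum is -11/4.
For every x in S, x >= -11/4. And -11/4 is in S, so it is attained.
Therefore inf(S) = -11/4.

-11/4


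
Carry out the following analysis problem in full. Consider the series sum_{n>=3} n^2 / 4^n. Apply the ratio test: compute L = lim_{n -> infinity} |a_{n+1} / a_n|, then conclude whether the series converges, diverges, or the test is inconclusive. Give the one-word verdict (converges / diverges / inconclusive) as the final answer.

Let a_n denote the general term. Form the ratio a_{n+1}/a_n and simplify:
a_{n+1}/a_n = (n + 1)^2/(4*n^2)
Take the limit as n -> infinity: L = 1/4.
Since L = 1/4 < 1, the ratio test implies the series converges.

converges


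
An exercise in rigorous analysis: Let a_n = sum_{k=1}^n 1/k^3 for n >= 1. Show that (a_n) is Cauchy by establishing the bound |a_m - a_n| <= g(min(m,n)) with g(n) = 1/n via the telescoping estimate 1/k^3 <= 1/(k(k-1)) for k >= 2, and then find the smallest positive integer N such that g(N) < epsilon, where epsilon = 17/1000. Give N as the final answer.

For m > n >= 1: |a_m - a_n| = sum_{k=n+1}^m 1/k^3.
Use 1/k^3 <= 1/(k(k-1)) = 1/(k-1) - 1/k for k >= 2 (which holds since k^3 >= k^2 >= k(k-1) for k >= 2):
sum_{k=n+1}^m 1/k^3 <= sum_{k=n+1}^m (1/(k-1) - 1/k) = 1/n - 1/m <= 1/n.
By symmetry the same bound holds with n,m swapped, so |a_m - a_n| <= 1/min(m,n) = g(min(m,n)). Since g(n) -> 0, (a_n) is Cauchy.
Now solve g(N) < 17/1000: 1/N < 17/1000 <=> N > 1/(17/1000) = 1000/17.
The smallest integer strictly greater than 1000/17 is N = 59.
Check: g(59) = 1/59 < 17/1000; g(58) = 1/58 >= 17/1000. So N = 59.

59


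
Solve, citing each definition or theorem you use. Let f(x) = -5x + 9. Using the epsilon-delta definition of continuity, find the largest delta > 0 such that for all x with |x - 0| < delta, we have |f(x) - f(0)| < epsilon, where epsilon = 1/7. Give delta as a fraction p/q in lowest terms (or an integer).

We compute f(0) = -5*(0) + 9 = 9.
|f(x) - f(0)| = |-5x + 9 - (9)| = |-5(x - 0)| = 5|x - 0|.
We need 5|x - 0| < 1/7, i.e. |x - 0| < 1/7 / 5 = 1/35.
So any delta <= 1/35 works. Conversely, if delta > 1/35, then x = 0 + 1/35 satisfies |x - 0| = 1/35 < delta but |f(x) - f(0)| = 5 * 1/35 = 1/7, which is not < 1/7; so no larger delta works.
Hence the largest such delta is 1/35.

1/35


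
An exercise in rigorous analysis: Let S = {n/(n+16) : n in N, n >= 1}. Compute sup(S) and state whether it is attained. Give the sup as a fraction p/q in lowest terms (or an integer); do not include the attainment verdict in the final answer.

Analysis:
- Values: 1/17, 1/9, 3/19, 1/5, ... strictly increasing.
- Minimum is 1/17 (n=1); inf = 1/17 (attained).
- n/(n+16) = 1 - 16/(n+16) -> 1 from below as n -> infinity, and never equals 1.
- So sup = 1 (not attained).
Conclusion: sup(S) = 1, not attained in S.

1


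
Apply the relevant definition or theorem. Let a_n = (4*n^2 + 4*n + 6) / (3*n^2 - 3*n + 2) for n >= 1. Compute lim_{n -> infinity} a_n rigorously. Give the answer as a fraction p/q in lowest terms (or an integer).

Divide numerator and denominator by n^2, the highest power:
numerator / n^2 = 4 + 4/n + 6/n^2
denominator / n^2 = 3 - 3/n + 2/n^2
As n -> infinity, all terms of the form c/n^k (k >= 1) tend to 0.
So numerator / n^2 -> 4 and denominator / n^2 -> 3.
Therefore lim a_n = 4/3.

4/3


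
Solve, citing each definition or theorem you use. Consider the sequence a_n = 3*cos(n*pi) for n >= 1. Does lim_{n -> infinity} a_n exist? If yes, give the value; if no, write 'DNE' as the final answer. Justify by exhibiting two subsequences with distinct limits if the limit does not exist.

Examine the behaviour of a_n along subsequences.
cos(n*pi) = (-1)^n, so a_n = 3*(-1)^n. a_{2k} = 3 -> 3. a_{2k+1} = -3 -> -3.
Since these two subsequential limits are 3 and -3, distinct, the full sequence cannot converge (a convergent sequence has all subsequences tending to the same limit). So lim a_n does not exist.

DNE


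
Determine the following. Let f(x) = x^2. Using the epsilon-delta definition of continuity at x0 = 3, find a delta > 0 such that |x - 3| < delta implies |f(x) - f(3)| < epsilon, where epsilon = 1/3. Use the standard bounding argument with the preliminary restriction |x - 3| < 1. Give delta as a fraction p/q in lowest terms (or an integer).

Factor: |x^2 - (3)^2| = |x - 3| * |x + 3|.
Impose |x - 3| < 1 first. Then |x + 3| = |(x - 3) + 2*(3)| <= |x - 3| + 2*|3| < 1 + 6 = 7.
So |x^2 - (3)^2| < delta * 7.
We need delta * 7 <= 1/3, i.e. delta <= 1/3/7 = 1/21.
Since 1/21 < 1, this is tighter than 1; take delta = 1/21.
So delta = 1/21 works.

1/21


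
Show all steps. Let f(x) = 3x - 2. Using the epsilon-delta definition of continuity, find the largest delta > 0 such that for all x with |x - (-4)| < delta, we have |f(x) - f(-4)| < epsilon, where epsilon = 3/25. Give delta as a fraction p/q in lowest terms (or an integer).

We compute f(-4) = 3*(-4) - 2 = -14.
|f(x) - f(-4)| = |3x - 2 - (-14)| = |3(x - (-4))| = 3|x - (-4)|.
We need 3|x - (-4)| < 3/25, i.e. |x - (-4)| < 3/25 / 3 = 1/25.
So any delta <= 1/25 works. Conversely, if delta > 1/25, then x = -4 + 1/25 satisfies |x - (-4)| = 1/25 < delta but |f(x) - f(-4)| = 3 * 1/25 = 3/25, which is not < 3/25; so no larger delta works.
Hence the largest such delta is 1/25.

1/25


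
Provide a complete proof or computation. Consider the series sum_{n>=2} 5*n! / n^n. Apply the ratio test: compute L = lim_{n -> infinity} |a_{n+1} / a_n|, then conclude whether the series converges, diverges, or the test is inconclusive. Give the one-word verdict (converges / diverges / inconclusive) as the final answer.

Let a_n denote the general term. Form the ratio a_{n+1}/a_n and simplify:
a_{n+1}/a_n = (n/(n + 1))^n
Take the limit as n -> infinity: L = exp(-1).
Since L = exp(-1) < 1, the ratio test implies the series converges.

converges


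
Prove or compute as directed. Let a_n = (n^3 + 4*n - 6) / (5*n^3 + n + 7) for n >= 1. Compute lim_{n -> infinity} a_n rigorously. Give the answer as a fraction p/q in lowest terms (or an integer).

Divide numerator and denominator by n^3, the highest power:
numerator / n^3 = 1 + 4/n^2 - 6/n^3
denominator / n^3 = 5 + n^(-2) + 7/n^3
As n -> infinity, all terms of the form c/n^k (k >= 1) tend to 0.
So numerator / n^3 -> 1 and denominator / n^3 -> 5.
Therefore lim a_n = 1/5.

1/5


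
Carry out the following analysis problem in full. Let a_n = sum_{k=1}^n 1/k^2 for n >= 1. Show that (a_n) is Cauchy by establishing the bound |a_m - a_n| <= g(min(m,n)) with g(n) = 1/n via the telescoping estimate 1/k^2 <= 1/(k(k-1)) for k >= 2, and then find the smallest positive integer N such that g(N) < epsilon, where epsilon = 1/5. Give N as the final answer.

For m > n >= 1: |a_m - a_n| = sum_{k=n+1}^m 1/k^2.
Use 1/k^2 <= 1/(k(k-1)) = 1/(k-1) - 1/k for k >= 2:
sum_{k=n+1}^m 1/k^2 <= sum_{k=n+1}^m (1/(k-1) - 1/k) = 1/n - 1/m <= 1/n.
By symmetry the same bound holds with n,m swapped, so |a_m - a_n| <= 1/min(m,n) = g(min(m,n)). Since g(n) -> 0, (a_n) is Cauchy.
Now solve g(N) < 1/5: 1/N < 1/5 <=> N > 1/(1/5) = 5.
The smallest integer strictly greater than 5 is N = 6.
Check: g(6) = 1/6 < 1/5; g(5) = 1/5 >= 1/5. So N = 6.

6


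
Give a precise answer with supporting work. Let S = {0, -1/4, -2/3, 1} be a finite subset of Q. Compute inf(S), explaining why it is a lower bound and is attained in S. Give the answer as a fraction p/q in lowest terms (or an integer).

S is finite, so inf(S) = min(S).
Sorted increasing:
-2/3, -1/4, 0, 1
The extremum is -2/3.
For every x in S, x >= -2/3. And -2/3 is in S, so it is attained.
Therefore inf(S) = -2/3.

-2/3


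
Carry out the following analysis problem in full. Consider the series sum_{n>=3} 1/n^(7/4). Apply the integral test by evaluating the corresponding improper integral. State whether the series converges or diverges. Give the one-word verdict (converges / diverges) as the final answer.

Let f(x) = x^(-7/4). Then f is positive, continuous, and decreasing on [3, infinity), so the integral test applies.
Compute the improper integral int_{3}^infinity f(x) dx:
  antiderivative F(x) = -4/(3*x^(3/4)).
  As x -> infinity, F(x) -> 0 (since p = 7/4 > 1).
  So int = F(infinity) - F(3) = 0 - (-4*3^(1/4)/9) = 4*3^(1/4)/9.
  Finite, so by the integral test, the series converges.

converges


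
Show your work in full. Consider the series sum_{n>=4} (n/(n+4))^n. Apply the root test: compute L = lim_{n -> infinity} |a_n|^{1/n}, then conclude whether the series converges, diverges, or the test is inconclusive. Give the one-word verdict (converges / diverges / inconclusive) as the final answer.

Let a_n denote the general term. Form |a_n|^(1/n) and simplify:
|a_n|^(1/n) = n/(n + 4)
Take the limit as n -> infinity: L = 1.
Since L = 1, the root test is inconclusive. (In fact a_n = (n/(n+4))^n -> e^(-4) != 0, so the nth-term test shows divergence; but the root test itself gives no conclusion.)

inconclusive


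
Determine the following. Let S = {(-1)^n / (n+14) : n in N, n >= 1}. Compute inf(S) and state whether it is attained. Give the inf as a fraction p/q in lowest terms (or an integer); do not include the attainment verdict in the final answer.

Analysis:
- Values: -1/15, 1/16, -1/17, 1/18, -1/19, ...
- Positive terms (even n): 1/(2+14), 1/(4+14), ... decreasing -> max = 1/16 (n=2).
- Negative terms (odd n): -1/(1+14), -1/(3+14), ... increasing -> min = -1/15 (n=1).
- So sup = 1/16 (attained at n=2); inf = -1/15 (attained at n=1).
Conclusion: inf(S) = -1/15, attained in S.

-1/15


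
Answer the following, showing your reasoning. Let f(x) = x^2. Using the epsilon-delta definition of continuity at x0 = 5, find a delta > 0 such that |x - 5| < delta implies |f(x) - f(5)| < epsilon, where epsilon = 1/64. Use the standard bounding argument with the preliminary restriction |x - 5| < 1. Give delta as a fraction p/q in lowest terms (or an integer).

Factor: |x^2 - (5)^2| = |x - 5| * |x + 5|.
Impose |x - 5| < 1 first. Then |x + 5| = |(x - 5) + 2*(5)| <= |x - 5| + 2*|5| < 1 + 10 = 11.
So |x^2 - (5)^2| < delta * 11.
We need delta * 11 <= 1/64, i.e. delta <= 1/64/11 = 1/704.
Since 1/704 < 1, this is tighter than 1; take delta = 1/704.
So delta = 1/704 works.

1/704


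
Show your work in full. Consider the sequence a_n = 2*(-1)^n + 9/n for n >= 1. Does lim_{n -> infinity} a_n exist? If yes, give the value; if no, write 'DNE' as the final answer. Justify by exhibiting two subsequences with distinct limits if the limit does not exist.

Examine the behaviour of a_n along subsequences.
a_{2k} = 2 + 9/(2k) -> 2. a_{2k+1} = -2 + 9/(2k+1) -> -2.
Since these two subsequential limits are 2 and -2, distinct, the full sequence cannot converge (a convergent sequence has all subsequences tending to the same limit). So lim a_n does not exist.

DNE


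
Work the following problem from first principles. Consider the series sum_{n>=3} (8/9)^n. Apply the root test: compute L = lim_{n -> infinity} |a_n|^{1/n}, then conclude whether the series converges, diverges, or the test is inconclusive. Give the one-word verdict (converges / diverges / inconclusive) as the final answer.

Let a_n denote the general term. Form |a_n|^(1/n) and simplify:
|a_n|^(1/n) = 8/9
Take the limit as n -> infinity: L = 8/9.
Since L = 8/9 < 1, the root test implies convergence.

converges


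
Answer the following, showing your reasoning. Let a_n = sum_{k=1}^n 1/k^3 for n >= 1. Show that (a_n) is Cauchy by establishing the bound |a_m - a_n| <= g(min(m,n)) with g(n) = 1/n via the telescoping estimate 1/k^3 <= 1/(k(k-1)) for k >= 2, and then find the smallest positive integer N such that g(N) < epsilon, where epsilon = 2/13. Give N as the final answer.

For m > n >= 1: |a_m - a_n| = sum_{k=n+1}^m 1/k^3.
Use 1/k^3 <= 1/(k(k-1)) = 1/(k-1) - 1/k for k >= 2 (which holds since k^3 >= k^2 >= k(k-1) for k >= 2):
sum_{k=n+1}^m 1/k^3 <= sum_{k=n+1}^m (1/(k-1) - 1/k) = 1/n - 1/m <= 1/n.
By symmetry the same bound holds with n,m swapped, so |a_m - a_n| <= 1/min(m,n) = g(min(m,n)). Since g(n) -> 0, (a_n) is Cauchy.
Now solve g(N) < 2/13: 1/N < 2/13 <=> N > 1/(2/13) = 13/2.
The smallest integer strictly greater than 13/2 is N = 7.
Check: g(7) = 1/7 < 2/13; g(6) = 1/6 >= 2/13. So N = 7.

7


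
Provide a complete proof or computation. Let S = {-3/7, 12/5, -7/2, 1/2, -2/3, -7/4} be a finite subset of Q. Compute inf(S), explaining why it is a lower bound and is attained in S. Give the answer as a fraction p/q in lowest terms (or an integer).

S is finite, so inf(S) = min(S).
Sorted increasing:
-7/2, -7/4, -2/3, -3/7, 1/2, 12/5
The extremum is -7/2.
For every x in S, x >= -7/2. And -7/2 is in S, so it is attained.
Therefore inf(S) = -7/2.

-7/2


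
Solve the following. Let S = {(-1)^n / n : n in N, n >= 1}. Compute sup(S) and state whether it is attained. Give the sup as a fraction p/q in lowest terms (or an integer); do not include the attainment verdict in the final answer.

Analysis:
- Values: -1, 1/2, -1/3, 1/4, -1/5, ...
- Positive terms (even n): 1/(2+0), 1/(4+0), ... decreasing -> max = 1/2 (n=2).
- Negative terms (odd n): -1/(1+0), -1/(3+0), ... increasing -> min = -1 (n=1).
- So sup = 1/2 (attained at n=2); inf = -1 (attained at n=1).
Conclusion: sup(S) = 1/2, attained in S.

1/2


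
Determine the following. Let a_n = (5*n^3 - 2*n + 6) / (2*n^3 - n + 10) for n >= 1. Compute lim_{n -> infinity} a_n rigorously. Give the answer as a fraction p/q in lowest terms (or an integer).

Divide numerator and denominator by n^3, the highest power:
numerator / n^3 = 5 - 2/n^2 + 6/n^3
denominator / n^3 = 2 - 1/n^2 + 10/n^3
As n -> infinity, all terms of the form c/n^k (k >= 1) tend to 0.
So numerator / n^3 -> 5 and denominator / n^3 -> 2.
Therefore lim a_n = 5/2.

5/2


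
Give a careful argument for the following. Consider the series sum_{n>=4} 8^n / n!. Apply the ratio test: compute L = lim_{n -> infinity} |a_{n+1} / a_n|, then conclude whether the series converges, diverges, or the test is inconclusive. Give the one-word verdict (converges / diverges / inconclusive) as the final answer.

Let a_n denote the general term. Form the ratio a_{n+1}/a_n and simplify:
a_{n+1}/a_n = 8/(n + 1)
Take the limit as n -> infinity: L = 0.
Since L = 0 < 1, the ratio test implies the series converges.

converges


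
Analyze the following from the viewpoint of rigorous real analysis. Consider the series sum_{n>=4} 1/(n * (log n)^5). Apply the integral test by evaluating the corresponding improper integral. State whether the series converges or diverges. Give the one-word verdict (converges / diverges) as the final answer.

Let f(x) = 1/(x*log(x)^5). Then f is positive, continuous, and decreasing on [4, infinity), so the integral test applies.
Compute the improper integral int_{4}^infinity f(x) dx:
  antiderivative F(x) = -1/(4*log(x)^4).
  F(x) -> 0 as x -> infinity.  int = 0 - F(4) = 1/(4*log(4)^4) < infinity. By the integral test, the series converges.

converges


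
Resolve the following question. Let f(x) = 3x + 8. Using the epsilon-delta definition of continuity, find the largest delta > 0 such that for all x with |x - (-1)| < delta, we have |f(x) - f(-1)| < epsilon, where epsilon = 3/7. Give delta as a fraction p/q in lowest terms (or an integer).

We compute f(-1) = 3*(-1) + 8 = 5.
|f(x) - f(-1)| = |3x + 8 - (5)| = |3(x - (-1))| = 3|x - (-1)|.
We need 3|x - (-1)| < 3/7, i.e. |x - (-1)| < 3/7 / 3 = 1/7.
So any delta <= 1/7 works. Conversely, if delta > 1/7, then x = -1 + 1/7 satisfies |x - (-1)| = 1/7 < delta but |f(x) - f(-1)| = 3 * 1/7 = 3/7, which is not < 3/7; so no larger delta works.
Hence the largest such delta is 1/7.

1/7


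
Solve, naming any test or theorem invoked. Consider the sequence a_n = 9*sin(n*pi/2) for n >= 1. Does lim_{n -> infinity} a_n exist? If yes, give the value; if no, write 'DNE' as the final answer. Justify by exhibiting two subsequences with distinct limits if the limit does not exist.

Examine the behaviour of a_n along subsequences.
a_{4k+1} = 9*sin(pi/2 + 2k*pi) = 9 -> 9. a_{4k+3} = 9*sin(3pi/2 + 2k*pi) = -9 -> -9.
Since these two subsequential limits are 9 and -9, distinct, the full sequence cannot converge (a convergent sequence has all subsequences tending to the same limit). So lim a_n does not exist.

DNE


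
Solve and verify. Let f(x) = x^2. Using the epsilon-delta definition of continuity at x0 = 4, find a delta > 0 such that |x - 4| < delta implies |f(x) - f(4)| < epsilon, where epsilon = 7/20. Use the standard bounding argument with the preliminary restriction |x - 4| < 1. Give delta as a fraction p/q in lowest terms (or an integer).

Factor: |x^2 - (4)^2| = |x - 4| * |x + 4|.
Impose |x - 4| < 1 first. Then |x + 4| = |(x - 4) + 2*(4)| <= |x - 4| + 2*|4| < 1 + 8 = 9.
So |x^2 - (4)^2| < delta * 9.
We need delta * 9 <= 7/20, i.e. delta <= 7/20/9 = 7/180.
Since 7/180 < 1, this is tighter than 1; take delta = 7/180.
So delta = 7/180 works.

7/180


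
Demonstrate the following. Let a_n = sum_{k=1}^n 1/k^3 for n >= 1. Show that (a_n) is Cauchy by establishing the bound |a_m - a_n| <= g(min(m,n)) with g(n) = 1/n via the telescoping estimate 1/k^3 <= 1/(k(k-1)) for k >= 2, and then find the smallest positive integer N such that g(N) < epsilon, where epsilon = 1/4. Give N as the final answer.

For m > n >= 1: |a_m - a_n| = sum_{k=n+1}^m 1/k^3.
Use 1/k^3 <= 1/(k(k-1)) = 1/(k-1) - 1/k for k >= 2 (which holds since k^3 >= k^2 >= k(k-1) for k >= 2):
sum_{k=n+1}^m 1/k^3 <= sum_{k=n+1}^m (1/(k-1) - 1/k) = 1/n - 1/m <= 1/n.
By symmetry the same bound holds with n,m swapped, so |a_m - a_n| <= 1/min(m,n) = g(min(m,n)). Since g(n) -> 0, (a_n) is Cauchy.
Now solve g(N) < 1/4: 1/N < 1/4 <=> N > 1/(1/4) = 4.
The smallest integer strictly greater than 4 is N = 5.
Check: g(5) = 1/5 < 1/4; g(4) = 1/4 >= 1/4. So N = 5.

5


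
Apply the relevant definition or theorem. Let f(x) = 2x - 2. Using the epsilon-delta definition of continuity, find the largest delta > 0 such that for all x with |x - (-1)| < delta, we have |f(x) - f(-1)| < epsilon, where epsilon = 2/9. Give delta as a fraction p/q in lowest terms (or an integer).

We compute f(-1) = 2*(-1) - 2 = -4.
|f(x) - f(-1)| = |2x - 2 - (-4)| = |2(x - (-1))| = 2|x - (-1)|.
We need 2|x - (-1)| < 2/9, i.e. |x - (-1)| < 2/9 / 2 = 1/9.
So any delta <= 1/9 works. Conversely, if delta > 1/9, then x = -1 + 1/9 satisfies |x - (-1)| = 1/9 < delta but |f(x) - f(-1)| = 2 * 1/9 = 2/9, which is not < 2/9; so no larger delta works.
Hence the largest such delta is 1/9.

1/9


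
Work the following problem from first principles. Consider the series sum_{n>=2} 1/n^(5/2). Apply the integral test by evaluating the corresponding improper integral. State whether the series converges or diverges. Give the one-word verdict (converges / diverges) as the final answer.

Let f(x) = x^(-5/2). Then f is positive, continuous, and decreasing on [2, infinity), so the integral test applies.
Compute the improper integral int_{2}^infinity f(x) dx:
  antiderivative F(x) = -2/(3*x^(3/2)).
  As x -> infinity, F(x) -> 0 (since p = 5/2 > 1).
  So int = F(infinity) - F(2) = 0 - (-sqrt(2)/6) = sqrt(2)/6.
  Finite, so by the integral test, the series converges.

converges


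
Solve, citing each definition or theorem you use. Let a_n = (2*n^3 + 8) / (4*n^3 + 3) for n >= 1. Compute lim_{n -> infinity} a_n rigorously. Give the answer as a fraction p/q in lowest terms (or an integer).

Divide numerator and denominator by n^3, the highest power:
numerator / n^3 = 2 + 8/n^3
denominator / n^3 = 4 + 3/n^3
As n -> infinity, all terms of the form c/n^k (k >= 1) tend to 0.
So numerator / n^3 -> 2 and denominator / n^3 -> 4.
Therefore lim a_n = 1/2.

1/2


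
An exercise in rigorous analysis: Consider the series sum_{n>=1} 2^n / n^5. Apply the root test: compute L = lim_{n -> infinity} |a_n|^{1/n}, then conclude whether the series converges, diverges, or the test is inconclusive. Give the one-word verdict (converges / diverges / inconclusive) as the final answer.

Let a_n denote the general term. Form |a_n|^(1/n) and simplify:
|a_n|^(1/n) = 2/n^(5/n)
Take the limit as n -> infinity: L = 2.
Since L = 2 > 1, the root test implies divergence.

diverges


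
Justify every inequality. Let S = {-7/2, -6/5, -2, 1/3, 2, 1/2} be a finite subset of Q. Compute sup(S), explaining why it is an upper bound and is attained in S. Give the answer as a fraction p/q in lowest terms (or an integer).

S is finite, so sup(S) = max(S).
Sorted decreasing:
2, 1/2, 1/3, -6/5, -2, -7/2
The extremum is 2.
For every x in S, x <= 2. And 2 is in S, so it is attained.
Therefore sup(S) = 2.

2


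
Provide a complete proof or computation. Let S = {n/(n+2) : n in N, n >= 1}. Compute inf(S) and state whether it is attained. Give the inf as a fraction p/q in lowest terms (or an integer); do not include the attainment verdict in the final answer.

Analysis:
- Values: 1/3, 1/2, 3/5, 2/3, ... strictly increasing.
- Minimum is 1/3 (n=1); inf = 1/3 (attained).
- n/(n+2) = 1 - 2/(n+2) -> 1 from below as n -> infinity, and never equals 1.
- So sup = 1 (not attained).
Conclusion: inf(S) = 1/3, attained in S.

1/3


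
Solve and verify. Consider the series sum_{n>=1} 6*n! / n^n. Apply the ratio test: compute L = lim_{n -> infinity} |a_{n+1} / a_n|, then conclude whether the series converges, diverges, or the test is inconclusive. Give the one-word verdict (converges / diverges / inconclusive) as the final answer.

Let a_n denote the general term. Form the ratio a_{n+1}/a_n and simplify:
a_{n+1}/a_n = (n/(n + 1))^n
Take the limit as n -> infinity: L = exp(-1).
Since L = exp(-1) < 1, the ratio test implies the series converges.

converges


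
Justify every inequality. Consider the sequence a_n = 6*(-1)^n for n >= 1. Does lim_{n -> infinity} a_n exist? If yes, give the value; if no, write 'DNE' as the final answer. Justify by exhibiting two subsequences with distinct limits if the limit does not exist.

Examine the behaviour of a_n along subsequences.
Even-n subsequence a_{2k} = 6 -> 6. Odd-n subsequence a_{2k+1} = -6 -> -6.
Since these two subsequential limits are 6 and -6, distinct, the full sequence cannot converge (a convergent sequence has all subsequences tending to the same limit). So lim a_n does not exist.

DNE


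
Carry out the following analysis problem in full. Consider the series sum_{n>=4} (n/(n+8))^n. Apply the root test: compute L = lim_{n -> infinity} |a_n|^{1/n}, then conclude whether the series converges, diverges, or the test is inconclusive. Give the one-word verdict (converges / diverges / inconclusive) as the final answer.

Let a_n denote the general term. Form |a_n|^(1/n) and simplify:
|a_n|^(1/n) = n/(n + 8)
Take the limit as n -> infinity: L = 1.
Since L = 1, the root test is inconclusive. (In fact a_n = (n/(n+8))^n -> e^(-8) != 0, so the nth-term test shows divergence; but the root test itself gives no conclusion.)

inconclusive


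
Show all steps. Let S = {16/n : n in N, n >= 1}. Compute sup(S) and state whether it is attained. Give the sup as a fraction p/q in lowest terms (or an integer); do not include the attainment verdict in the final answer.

Analysis:
- Values: 16, 8, 16/3, 4, ... strictly decreasing.
- The maximum is 16 (n=1); sup = 16 (attained).
- The set is bounded below by 0; 16/n -> 0 so 0 is the greatest lower bound.
- 0 is not in the set, so inf = 0 is not attained.
Conclusion: sup(S) = 16, attained in S.

16


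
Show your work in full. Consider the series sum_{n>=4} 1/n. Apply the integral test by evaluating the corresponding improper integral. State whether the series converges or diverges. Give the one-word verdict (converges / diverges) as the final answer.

Let f(x) = 1/x. Then f is positive, continuous, and decreasing on [4, infinity), so the integral test applies.
Compute the improper integral int_{4}^infinity f(x) dx:
  antiderivative F(x) = log(x).
  As x -> infinity, log(x) -> infinity.
  So int = infinity - log(4) = infinity. By the integral test, the series diverges.

diverges


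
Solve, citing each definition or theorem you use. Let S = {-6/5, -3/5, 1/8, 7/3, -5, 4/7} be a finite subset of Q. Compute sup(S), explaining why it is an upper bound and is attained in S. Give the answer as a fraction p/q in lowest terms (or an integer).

S is finite, so sup(S) = max(S).
Sorted decreasing:
7/3, 4/7, 1/8, -3/5, -6/5, -5
The extremum is 7/3.
For every x in S, x <= 7/3. And 7/3 is in S, so it is attained.
Therefore sup(S) = 7/3.

7/3


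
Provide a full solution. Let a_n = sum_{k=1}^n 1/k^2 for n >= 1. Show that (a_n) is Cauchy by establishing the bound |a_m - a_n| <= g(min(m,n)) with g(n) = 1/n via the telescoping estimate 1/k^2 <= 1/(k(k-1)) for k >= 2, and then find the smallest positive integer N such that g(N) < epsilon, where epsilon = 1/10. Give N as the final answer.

For m > n >= 1: |a_m - a_n| = sum_{k=n+1}^m 1/k^2.
Use 1/k^2 <= 1/(k(k-1)) = 1/(k-1) - 1/k for k >= 2:
sum_{k=n+1}^m 1/k^2 <= sum_{k=n+1}^m (1/(k-1) - 1/k) = 1/n - 1/m <= 1/n.
By symmetry the same bound holds with n,m swapped, so |a_m - a_n| <= 1/min(m,n) = g(min(m,n)). Since g(n) -> 0, (a_n) is Cauchy.
Now solve g(N) < 1/10: 1/N < 1/10 <=> N > 1/(1/10) = 10.
The smallest integer strictly greater than 10 is N = 11.
Check: g(11) = 1/11 < 1/10; g(10) = 1/10 >= 1/10. So N = 11.

11


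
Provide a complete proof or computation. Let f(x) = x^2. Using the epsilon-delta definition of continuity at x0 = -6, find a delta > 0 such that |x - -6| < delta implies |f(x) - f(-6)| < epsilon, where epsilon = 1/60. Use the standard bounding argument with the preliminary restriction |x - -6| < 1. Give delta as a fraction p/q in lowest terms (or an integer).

Factor: |x^2 - (-6)^2| = |x - -6| * |x + -6|.
Impose |x - -6| < 1 first. Then |x + -6| = |(x - -6) + 2*(-6)| <= |x - -6| + 2*|-6| < 1 + 12 = 13.
So |x^2 - (-6)^2| < delta * 13.
We need delta * 13 <= 1/60, i.e. delta <= 1/60/13 = 1/780.
Since 1/780 < 1, this is tighter than 1; take delta = 1/780.
So delta = 1/780 works.

1/780


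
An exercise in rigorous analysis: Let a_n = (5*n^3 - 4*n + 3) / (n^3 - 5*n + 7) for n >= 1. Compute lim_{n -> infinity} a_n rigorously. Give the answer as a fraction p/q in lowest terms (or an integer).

Divide numerator and denominator by n^3, the highest power:
numerator / n^3 = 5 - 4/n^2 + 3/n^3
denominator / n^3 = 1 - 5/n^2 + 7/n^3
As n -> infinity, all terms of the form c/n^k (k >= 1) tend to 0.
So numerator / n^3 -> 5 and denominator / n^3 -> 1.
Therefore lim a_n = 5.

5


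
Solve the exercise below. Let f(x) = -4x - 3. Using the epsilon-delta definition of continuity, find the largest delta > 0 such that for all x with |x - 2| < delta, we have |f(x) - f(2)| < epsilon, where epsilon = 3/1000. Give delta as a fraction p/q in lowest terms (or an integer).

We compute f(2) = -4*(2) - 3 = -11.
|f(x) - f(2)| = |-4x - 3 - (-11)| = |-4(x - 2)| = 4|x - 2|.
We need 4|x - 2| < 3/1000, i.e. |x - 2| < 3/1000 / 4 = 3/4000.
So any delta <= 3/4000 works. Conversely, if delta > 3/4000, then x = 2 + 3/4000 satisfies |x - 2| = 3/4000 < delta but |f(x) - f(2)| = 4 * 3/4000 = 3/1000, which is not < 3/1000; so no larger delta works.
Hence the largest such delta is 3/4000.

3/4000


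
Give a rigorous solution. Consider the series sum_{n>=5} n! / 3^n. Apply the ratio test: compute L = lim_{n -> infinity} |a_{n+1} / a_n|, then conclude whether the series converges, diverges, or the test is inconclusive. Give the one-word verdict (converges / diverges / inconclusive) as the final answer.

Let a_n denote the general term. Form the ratio a_{n+1}/a_n and simplify:
a_{n+1}/a_n = n/3 + 1/3
Take the limit as n -> infinity: L = infinity.
Since L = infinity > 1 (or L = infinity), the ratio test implies the series diverges.

diverges


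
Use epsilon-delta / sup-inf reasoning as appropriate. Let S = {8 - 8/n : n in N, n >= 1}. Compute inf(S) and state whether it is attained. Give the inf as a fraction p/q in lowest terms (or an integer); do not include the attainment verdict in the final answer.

Analysis:
- Values: 0, 4, 16/3, 6, ... strictly increasing.
- Minimum is 0 (n=1); inf = 0 (attained).
- 8 - 8/n -> 8 from below; sup = 8, not attained.
Conclusion: inf(S) = 0, attained in S.

0


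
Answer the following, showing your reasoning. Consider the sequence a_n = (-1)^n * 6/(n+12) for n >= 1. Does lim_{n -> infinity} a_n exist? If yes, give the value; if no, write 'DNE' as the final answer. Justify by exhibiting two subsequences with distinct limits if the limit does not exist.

Examine the behaviour of a_n along subsequences.
Even-n subsequence a_{2k} = 6/(2k+12) -> 0. Odd-n subsequence a_{2k+1} = -6/(2k+13) -> 0. Both tend to 0, which suggests the limit is 0; verify directly.
|a_n - 0| = 6/(n+12) < 6/n for every n >= 1.
Given epsilon > 0, choose a positive integer N > 6/epsilon. Then for all n >= N, |a_n| < 6/n <= 6/N < epsilon.
So by the definition of the limit, lim a_n exists and equals 0.

0


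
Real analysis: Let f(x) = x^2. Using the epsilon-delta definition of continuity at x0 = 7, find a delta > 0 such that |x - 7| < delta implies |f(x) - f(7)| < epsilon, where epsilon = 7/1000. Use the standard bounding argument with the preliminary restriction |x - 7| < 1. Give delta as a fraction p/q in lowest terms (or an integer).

Factor: |x^2 - (7)^2| = |x - 7| * |x + 7|.
Impose |x - 7| < 1 first. Then |x + 7| = |(x - 7) + 2*(7)| <= |x - 7| + 2*|7| < 1 + 14 = 15.
So |x^2 - (7)^2| < delta * 15.
We need delta * 15 <= 7/1000, i.e. delta <= 7/1000/15 = 7/15000.
Since 7/15000 < 1, this is tighter than 1; take delta = 7/15000.
So delta = 7/15000 works.

7/15000
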